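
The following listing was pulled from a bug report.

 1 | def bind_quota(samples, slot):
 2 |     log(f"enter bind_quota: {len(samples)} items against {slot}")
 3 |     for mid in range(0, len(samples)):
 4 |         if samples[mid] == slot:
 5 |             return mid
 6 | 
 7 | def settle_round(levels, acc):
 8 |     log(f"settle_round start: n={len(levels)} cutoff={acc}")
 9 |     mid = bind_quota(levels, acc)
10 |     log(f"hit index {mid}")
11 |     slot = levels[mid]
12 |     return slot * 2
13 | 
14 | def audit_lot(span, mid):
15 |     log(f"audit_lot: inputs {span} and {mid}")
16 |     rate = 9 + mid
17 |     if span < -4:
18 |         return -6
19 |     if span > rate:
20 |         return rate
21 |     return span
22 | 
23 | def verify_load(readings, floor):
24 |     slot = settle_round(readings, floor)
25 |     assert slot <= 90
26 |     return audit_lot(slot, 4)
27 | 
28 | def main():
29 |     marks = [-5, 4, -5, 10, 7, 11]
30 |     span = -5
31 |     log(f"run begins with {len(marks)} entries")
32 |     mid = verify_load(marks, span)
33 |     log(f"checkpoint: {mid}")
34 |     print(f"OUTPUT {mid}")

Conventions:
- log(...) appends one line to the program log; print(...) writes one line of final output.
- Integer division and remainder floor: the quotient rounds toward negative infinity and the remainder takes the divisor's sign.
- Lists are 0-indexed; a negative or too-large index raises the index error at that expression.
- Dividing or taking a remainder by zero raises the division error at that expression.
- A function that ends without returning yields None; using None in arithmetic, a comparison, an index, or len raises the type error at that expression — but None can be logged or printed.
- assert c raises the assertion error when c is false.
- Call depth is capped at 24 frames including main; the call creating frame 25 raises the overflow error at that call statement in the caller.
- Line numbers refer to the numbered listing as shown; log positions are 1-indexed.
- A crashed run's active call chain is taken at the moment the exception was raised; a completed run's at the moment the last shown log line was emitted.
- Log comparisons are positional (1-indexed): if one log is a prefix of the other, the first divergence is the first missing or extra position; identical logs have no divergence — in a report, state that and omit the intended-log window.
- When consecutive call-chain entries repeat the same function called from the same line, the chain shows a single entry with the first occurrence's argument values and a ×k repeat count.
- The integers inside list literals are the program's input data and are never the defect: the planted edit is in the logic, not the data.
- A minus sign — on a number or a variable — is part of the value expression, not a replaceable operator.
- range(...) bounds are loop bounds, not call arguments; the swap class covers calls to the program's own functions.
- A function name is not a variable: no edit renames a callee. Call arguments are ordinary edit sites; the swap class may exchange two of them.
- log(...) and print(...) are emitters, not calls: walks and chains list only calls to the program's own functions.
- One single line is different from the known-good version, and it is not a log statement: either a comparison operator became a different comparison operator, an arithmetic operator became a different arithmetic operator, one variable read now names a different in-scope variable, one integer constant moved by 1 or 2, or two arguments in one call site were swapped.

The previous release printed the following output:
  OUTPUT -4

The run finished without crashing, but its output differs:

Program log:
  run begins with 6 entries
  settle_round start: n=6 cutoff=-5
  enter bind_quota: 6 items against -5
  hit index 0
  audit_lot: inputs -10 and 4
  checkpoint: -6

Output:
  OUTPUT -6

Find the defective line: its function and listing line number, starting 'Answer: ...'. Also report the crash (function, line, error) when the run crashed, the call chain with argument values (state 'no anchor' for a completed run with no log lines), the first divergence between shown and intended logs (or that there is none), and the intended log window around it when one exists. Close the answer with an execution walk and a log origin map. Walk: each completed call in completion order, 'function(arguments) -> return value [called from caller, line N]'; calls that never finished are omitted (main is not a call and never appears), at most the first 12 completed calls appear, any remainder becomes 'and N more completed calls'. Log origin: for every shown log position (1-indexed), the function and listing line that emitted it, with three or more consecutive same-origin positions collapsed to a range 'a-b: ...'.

Answer: the defect is in audit_lot at line 18.
The tell: Log line 6 is where behavior first shows: 'checkpoint: -6' appears instead of 'checkpoint: -4'.
Call chain: main.
First divergence: at position 6 the run shows 'checkpoint: -6' where the working version logs 'checkpoint: -4'.
Intended log window:
  4: hit index 0
  5: audit_lot: inputs -10 and 4
  6: checkpoint: -4
Execution walk:
  bind_quota([-5, 4, -5, 10, 7, 11], -5) -> 0  [called from settle_round, line 9]
  settle_round([-5, 4, -5, 10, 7, 11], -5) -> -10  [called from verify_load, line 24]
  audit_lot(-10, 4) -> -6  [called from verify_load, line 26]
  verify_load([-5, 4, -5, 10, 7, 11], -5) -> -6  [called from main, line 32]
Origin of each log line:
  1: from main, line 31
  2: from settle_round, line 8
  3: from bind_quota, line 2
  4: from settle_round, line 10
  5: from audit_lot, line 15
  6: from main, line 33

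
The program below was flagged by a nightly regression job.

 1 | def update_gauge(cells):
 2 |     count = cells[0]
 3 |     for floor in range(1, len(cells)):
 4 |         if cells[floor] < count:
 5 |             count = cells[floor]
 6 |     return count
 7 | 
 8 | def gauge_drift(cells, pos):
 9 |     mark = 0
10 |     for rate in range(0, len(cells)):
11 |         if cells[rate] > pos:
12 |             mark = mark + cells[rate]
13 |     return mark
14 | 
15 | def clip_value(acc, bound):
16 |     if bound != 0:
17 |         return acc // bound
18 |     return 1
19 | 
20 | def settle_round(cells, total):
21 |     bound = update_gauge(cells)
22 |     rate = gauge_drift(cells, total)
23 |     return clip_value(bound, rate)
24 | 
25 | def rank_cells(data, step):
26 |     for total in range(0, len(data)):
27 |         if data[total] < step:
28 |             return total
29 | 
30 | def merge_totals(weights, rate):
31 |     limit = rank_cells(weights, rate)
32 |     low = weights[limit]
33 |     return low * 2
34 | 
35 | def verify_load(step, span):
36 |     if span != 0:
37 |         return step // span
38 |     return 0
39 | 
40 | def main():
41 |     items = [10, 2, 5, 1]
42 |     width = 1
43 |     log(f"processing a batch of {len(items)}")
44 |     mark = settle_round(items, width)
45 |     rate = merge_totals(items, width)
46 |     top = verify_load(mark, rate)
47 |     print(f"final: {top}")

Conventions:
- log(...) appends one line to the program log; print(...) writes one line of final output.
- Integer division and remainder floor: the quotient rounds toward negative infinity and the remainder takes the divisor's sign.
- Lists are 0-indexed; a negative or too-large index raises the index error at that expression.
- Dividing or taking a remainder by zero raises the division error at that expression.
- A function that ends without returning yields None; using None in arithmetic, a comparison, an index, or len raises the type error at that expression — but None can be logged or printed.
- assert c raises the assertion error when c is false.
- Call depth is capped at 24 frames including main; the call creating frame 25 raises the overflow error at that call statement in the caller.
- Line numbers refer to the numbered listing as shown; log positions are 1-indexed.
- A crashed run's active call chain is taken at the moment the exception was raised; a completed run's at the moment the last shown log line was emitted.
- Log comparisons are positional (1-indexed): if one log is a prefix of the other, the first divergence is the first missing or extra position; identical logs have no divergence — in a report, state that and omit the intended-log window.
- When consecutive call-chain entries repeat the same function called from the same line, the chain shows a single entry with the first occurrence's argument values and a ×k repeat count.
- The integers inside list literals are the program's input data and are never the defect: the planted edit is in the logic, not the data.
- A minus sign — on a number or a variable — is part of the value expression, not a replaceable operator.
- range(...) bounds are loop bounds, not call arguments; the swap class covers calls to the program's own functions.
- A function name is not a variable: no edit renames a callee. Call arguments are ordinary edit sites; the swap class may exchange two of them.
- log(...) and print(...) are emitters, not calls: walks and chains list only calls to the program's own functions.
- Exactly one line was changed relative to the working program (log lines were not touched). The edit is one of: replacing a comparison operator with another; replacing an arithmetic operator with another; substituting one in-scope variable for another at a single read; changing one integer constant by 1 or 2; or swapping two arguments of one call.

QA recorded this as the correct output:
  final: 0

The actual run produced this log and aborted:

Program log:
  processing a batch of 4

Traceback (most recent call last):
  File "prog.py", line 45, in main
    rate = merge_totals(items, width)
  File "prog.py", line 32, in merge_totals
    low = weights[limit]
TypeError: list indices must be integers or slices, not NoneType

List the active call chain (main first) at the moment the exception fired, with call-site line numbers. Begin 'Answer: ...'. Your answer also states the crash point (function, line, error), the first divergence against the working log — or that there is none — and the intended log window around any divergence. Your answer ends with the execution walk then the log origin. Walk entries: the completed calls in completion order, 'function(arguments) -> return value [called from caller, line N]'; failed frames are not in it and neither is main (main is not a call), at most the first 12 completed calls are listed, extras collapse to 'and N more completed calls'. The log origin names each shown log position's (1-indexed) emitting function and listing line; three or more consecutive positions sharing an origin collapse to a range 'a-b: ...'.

Answer: main -> merge_totals (called at line 45).
Key observation: Up to the failure, the log is exactly the working version's.
Crash: merge_totals, line 32, TypeError.
First divergence: there is none — every log position agrees.
Execution walk:
  update_gauge([10, 2, 5, 1]) -> 1  [called from settle_round, line 21]
  gauge_drift([10, 2, 5, 1], 1) -> 17  [called from settle_round, line 22]
  clip_value(1, 17) -> 0  [called from settle_round, line 23]
  settle_round([10, 2, 5, 1], 1) -> 0  [called from main, line 44]
  rank_cells([10, 2, 5, 1], 1) -> None  [called from merge_totals, line 31]
Log origins:
  1 — main, line 43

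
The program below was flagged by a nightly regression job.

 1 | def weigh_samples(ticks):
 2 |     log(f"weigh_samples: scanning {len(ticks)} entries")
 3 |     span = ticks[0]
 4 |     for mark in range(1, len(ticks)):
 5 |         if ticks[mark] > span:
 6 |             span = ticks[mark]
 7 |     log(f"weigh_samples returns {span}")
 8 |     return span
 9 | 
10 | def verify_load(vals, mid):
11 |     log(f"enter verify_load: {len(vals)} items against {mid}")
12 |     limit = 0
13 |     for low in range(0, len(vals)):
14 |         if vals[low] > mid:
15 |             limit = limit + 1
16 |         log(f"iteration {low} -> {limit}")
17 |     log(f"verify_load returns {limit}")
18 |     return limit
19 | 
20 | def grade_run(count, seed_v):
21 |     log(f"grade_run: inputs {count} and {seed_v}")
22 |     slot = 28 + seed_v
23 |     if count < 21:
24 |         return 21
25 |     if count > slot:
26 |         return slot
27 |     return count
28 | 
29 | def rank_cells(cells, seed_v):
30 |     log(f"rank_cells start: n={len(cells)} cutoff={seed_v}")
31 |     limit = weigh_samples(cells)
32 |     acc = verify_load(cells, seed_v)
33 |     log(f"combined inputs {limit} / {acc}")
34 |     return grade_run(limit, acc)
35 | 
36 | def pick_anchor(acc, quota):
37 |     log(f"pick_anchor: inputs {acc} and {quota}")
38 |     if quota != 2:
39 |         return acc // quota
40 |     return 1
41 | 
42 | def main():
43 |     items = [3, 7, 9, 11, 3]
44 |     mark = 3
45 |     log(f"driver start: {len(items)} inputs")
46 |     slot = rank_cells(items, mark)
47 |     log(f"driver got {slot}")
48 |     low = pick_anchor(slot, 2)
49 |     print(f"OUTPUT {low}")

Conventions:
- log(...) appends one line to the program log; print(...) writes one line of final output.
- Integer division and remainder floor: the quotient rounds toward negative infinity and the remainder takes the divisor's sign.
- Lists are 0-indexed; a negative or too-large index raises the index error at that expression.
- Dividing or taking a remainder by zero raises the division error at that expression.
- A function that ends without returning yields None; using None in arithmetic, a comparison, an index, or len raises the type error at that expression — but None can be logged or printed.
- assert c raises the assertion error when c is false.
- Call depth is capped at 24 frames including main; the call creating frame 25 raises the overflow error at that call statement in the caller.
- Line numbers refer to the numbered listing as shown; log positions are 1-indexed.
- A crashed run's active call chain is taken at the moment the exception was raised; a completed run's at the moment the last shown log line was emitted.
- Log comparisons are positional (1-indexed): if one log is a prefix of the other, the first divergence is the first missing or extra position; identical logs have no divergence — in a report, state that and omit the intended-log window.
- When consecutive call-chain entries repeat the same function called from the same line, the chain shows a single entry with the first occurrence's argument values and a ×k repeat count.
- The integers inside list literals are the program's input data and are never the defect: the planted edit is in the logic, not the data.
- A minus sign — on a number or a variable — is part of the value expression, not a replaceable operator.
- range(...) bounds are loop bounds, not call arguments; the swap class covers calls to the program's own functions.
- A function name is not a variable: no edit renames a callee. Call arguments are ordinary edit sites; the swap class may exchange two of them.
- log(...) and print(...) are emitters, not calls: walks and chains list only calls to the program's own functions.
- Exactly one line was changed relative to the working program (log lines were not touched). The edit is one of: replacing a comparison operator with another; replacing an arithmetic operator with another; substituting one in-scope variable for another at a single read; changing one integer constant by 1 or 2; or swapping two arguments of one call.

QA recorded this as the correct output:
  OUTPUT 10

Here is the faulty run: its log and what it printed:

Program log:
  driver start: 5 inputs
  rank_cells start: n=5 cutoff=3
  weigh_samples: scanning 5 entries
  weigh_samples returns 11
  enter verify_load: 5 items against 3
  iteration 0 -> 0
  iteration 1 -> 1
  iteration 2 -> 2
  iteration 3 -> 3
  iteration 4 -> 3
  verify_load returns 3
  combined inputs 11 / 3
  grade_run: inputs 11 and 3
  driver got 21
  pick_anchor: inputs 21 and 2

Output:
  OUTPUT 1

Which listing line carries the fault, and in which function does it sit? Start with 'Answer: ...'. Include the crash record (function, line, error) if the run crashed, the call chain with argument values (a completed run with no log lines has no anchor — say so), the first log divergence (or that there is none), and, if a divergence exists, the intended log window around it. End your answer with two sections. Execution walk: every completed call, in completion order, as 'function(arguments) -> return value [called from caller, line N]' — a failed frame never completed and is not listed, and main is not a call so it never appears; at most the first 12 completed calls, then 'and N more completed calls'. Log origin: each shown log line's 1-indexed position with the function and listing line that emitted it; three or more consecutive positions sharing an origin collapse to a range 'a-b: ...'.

Answer: the defect is in pick_anchor at line 38.
Key observation: The logs agree in full; only the final output differs.
Call chain: main -> pick_anchor(21, 2) (called at line 48).
First divergence: none — the logs agree in full.
Execution walk:
  weigh_samples([3, 7, 9, 11, 3]) -> 11  [called from rank_cells, line 31]
  verify_load([3, 7, 9, 11, 3], 3) -> 3  [called from rank_cells, line 32]
  grade_run(11, 3) -> 21  [called from rank_cells, line 34]
  rank_cells([3, 7, 9, 11, 3], 3) -> 21  [called from main, line 46]
  pick_anchor(21, 2) -> 1  [called from main, line 48]
Log origins:
  1: emitted by main (line 45)
  2: emitted by rank_cells (line 30)
  3: emitted by weigh_samples (line 2)
  4: emitted by weigh_samples (line 7)
  5: emitted by verify_load (line 11)
  6-10: emitted by verify_load (line 16)
  11: emitted by verify_load (line 17)
  12: emitted by rank_cells (line 33)
  13: emitted by grade_run (line 21)
  14: emitted by main (line 47)
  15: emitted by pick_anchor (line 37)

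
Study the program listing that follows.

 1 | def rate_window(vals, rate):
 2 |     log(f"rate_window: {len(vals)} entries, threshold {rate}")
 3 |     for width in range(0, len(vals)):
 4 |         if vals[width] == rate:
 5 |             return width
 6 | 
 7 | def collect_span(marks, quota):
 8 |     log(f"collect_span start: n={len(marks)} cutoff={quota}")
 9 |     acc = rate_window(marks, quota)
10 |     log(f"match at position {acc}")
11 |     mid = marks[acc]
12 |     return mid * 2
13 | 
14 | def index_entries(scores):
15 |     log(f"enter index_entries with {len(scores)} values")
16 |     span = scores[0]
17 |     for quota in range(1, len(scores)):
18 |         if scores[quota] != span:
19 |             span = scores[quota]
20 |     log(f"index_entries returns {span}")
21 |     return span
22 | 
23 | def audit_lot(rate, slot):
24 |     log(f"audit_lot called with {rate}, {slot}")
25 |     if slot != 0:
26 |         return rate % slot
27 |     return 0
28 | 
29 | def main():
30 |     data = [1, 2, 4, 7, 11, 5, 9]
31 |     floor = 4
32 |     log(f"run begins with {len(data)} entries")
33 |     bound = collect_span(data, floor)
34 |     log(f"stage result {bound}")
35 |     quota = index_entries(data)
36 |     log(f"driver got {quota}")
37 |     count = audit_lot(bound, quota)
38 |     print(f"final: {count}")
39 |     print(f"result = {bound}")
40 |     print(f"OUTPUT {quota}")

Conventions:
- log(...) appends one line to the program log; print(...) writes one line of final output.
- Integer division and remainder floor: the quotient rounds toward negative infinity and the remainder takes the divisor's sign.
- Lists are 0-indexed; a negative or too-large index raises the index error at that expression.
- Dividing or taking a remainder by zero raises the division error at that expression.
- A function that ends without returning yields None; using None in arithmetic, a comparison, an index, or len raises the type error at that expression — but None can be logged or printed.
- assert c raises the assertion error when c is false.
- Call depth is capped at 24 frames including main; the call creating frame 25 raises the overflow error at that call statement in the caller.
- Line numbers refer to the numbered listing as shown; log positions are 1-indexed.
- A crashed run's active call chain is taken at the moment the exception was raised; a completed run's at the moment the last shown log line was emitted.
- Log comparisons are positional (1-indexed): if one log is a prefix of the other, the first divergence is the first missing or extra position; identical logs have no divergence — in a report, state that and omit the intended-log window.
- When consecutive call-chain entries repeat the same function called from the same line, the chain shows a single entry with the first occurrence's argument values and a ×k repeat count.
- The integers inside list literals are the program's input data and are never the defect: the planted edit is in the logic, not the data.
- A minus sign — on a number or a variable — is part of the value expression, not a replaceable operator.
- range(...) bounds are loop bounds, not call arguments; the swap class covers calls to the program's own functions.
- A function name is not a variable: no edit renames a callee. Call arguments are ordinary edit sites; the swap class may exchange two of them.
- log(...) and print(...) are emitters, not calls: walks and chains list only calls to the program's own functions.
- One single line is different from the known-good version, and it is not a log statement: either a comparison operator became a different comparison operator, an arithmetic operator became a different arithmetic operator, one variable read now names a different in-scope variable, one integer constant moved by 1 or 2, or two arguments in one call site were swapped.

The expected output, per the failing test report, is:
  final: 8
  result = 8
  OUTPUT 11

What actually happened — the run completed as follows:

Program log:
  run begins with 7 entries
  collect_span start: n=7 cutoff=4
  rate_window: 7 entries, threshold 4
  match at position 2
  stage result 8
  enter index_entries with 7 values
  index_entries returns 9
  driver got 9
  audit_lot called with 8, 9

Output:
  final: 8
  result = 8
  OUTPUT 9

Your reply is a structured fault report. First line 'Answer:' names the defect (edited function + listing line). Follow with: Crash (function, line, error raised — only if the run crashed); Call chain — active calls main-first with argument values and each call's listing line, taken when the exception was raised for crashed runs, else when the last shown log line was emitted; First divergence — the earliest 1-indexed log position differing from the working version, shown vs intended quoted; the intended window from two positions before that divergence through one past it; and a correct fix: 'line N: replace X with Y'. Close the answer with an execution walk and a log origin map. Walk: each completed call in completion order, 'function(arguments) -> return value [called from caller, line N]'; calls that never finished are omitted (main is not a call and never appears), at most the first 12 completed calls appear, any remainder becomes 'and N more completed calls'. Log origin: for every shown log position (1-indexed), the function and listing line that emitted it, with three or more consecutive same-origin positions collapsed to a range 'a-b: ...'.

Answer: the defect is in index_entries at line 18.
Key observation: At log position 7 the runs split — shown 'index_entries returns 9', but the working version logs 'index_entries returns 11'.
Call chain: main -> audit_lot(8, 9) (called at line 37).
First divergence: position 7; shown 'index_entries returns 9' vs intended 'index_entries returns 11'.
Intended log window:
  5: stage result 8
  6: enter index_entries with 7 values
  7: index_entries returns 11
  8: driver got 11
Execution walk:
  rate_window([1, 2, 4, 7, 11, 5, 9], 4) -> 2  [called from collect_span, line 9]
  collect_span([1, 2, 4, 7, 11, 5, 9], 4) -> 8  [called from main, line 33]
  index_entries([1, 2, 4, 7, 11, 5, 9]) -> 9  [called from main, line 35]
  audit_lot(8, 9) -> 8  [called from main, line 37]
Log origin:
  1: from main, line 32
  2: from collect_span, line 8
  3: from rate_window, line 2
  4: from collect_span, line 10
  5: from main, line 34
  6: from index_entries, line 15
  7: from index_entries, line 20
  8: from main, line 36
  9: from audit_lot, line 24
A correct fix: line 18: replace `!=` with `>`.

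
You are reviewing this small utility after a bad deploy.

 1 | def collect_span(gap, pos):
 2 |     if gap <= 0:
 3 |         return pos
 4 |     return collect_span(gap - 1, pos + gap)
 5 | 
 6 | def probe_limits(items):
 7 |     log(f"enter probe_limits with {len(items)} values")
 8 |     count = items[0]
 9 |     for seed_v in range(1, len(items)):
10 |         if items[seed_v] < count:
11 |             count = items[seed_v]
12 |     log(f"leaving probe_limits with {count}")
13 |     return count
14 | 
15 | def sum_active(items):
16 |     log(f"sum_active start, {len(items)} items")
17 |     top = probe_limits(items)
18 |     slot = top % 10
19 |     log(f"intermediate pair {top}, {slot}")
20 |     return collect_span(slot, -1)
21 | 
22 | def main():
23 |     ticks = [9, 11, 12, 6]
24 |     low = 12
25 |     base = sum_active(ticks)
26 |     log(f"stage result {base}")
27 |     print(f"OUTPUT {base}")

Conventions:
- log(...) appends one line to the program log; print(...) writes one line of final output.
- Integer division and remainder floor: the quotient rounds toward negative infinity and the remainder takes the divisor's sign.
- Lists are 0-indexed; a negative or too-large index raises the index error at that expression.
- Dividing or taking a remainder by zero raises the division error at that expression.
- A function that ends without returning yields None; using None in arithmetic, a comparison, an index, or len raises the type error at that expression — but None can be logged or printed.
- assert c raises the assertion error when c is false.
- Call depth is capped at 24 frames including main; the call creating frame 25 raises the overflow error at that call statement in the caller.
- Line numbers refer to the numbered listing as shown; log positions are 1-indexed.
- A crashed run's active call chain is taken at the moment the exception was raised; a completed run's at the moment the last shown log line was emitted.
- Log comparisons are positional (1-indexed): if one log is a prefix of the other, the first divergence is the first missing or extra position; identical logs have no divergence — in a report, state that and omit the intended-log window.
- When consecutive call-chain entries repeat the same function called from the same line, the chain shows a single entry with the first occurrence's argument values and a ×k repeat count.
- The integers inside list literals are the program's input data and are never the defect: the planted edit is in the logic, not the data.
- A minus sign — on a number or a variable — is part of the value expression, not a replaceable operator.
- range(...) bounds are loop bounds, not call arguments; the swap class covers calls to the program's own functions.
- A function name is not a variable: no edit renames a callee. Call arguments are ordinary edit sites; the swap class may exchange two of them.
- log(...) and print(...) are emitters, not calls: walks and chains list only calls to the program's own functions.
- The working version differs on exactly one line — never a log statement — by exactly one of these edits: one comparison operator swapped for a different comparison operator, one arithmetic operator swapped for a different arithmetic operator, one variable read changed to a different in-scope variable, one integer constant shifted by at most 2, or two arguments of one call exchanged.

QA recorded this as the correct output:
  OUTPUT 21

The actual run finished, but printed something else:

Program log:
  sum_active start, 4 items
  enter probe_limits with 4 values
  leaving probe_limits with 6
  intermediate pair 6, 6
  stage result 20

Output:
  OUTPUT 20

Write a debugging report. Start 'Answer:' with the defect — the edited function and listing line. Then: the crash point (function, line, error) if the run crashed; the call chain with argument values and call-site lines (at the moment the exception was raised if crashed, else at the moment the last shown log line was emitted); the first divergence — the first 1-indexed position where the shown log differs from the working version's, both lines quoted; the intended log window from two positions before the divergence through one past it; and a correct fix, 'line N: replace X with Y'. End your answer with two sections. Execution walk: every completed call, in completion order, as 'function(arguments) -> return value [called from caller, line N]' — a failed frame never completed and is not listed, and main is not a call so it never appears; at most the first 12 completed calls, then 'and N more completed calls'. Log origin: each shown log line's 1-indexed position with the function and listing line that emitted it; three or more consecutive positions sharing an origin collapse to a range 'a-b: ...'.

Answer: the defect is in sum_active at line 20.
Key observation: At log position 5 the runs split — shown 'stage result 20', but the working version logs 'stage result 21'.
Call chain: main.
First divergence: at position 5 the run shows 'stage result 20' where the working version logs 'stage result 21'.
Intended log window:
  3: leaving probe_limits with 6
  4: intermediate pair 6, 6
  5: stage result 21
Execution walk:
  probe_limits([9, 11, 12, 6]) -> 6  [called from sum_active, line 17]
  collect_span(0, 20) -> 20  [called from collect_span, line 4]
  collect_span(1, 19) -> 20  [called from collect_span, line 4]
  collect_span(2, 17) -> 20  [called from collect_span, line 4]
  collect_span(3, 14) -> 20  [called from collect_span, line 4]
  collect_span(4, 10) -> 20  [called from collect_span, line 4]
  collect_span(5, 5) -> 20  [called from collect_span, line 4]
  collect_span(6, -1) -> 20  [called from sum_active, line 20]
  sum_active([9, 11, 12, 6]) -> 20  [called from main, line 25]
Log line origins:
  1: from sum_active, line 16
  2: from probe_limits, line 7
  3: from probe_limits, line 12
  4: from sum_active, line 19
  5: from main, line 26
A correct fix: line 20: replace `-1` with `0`.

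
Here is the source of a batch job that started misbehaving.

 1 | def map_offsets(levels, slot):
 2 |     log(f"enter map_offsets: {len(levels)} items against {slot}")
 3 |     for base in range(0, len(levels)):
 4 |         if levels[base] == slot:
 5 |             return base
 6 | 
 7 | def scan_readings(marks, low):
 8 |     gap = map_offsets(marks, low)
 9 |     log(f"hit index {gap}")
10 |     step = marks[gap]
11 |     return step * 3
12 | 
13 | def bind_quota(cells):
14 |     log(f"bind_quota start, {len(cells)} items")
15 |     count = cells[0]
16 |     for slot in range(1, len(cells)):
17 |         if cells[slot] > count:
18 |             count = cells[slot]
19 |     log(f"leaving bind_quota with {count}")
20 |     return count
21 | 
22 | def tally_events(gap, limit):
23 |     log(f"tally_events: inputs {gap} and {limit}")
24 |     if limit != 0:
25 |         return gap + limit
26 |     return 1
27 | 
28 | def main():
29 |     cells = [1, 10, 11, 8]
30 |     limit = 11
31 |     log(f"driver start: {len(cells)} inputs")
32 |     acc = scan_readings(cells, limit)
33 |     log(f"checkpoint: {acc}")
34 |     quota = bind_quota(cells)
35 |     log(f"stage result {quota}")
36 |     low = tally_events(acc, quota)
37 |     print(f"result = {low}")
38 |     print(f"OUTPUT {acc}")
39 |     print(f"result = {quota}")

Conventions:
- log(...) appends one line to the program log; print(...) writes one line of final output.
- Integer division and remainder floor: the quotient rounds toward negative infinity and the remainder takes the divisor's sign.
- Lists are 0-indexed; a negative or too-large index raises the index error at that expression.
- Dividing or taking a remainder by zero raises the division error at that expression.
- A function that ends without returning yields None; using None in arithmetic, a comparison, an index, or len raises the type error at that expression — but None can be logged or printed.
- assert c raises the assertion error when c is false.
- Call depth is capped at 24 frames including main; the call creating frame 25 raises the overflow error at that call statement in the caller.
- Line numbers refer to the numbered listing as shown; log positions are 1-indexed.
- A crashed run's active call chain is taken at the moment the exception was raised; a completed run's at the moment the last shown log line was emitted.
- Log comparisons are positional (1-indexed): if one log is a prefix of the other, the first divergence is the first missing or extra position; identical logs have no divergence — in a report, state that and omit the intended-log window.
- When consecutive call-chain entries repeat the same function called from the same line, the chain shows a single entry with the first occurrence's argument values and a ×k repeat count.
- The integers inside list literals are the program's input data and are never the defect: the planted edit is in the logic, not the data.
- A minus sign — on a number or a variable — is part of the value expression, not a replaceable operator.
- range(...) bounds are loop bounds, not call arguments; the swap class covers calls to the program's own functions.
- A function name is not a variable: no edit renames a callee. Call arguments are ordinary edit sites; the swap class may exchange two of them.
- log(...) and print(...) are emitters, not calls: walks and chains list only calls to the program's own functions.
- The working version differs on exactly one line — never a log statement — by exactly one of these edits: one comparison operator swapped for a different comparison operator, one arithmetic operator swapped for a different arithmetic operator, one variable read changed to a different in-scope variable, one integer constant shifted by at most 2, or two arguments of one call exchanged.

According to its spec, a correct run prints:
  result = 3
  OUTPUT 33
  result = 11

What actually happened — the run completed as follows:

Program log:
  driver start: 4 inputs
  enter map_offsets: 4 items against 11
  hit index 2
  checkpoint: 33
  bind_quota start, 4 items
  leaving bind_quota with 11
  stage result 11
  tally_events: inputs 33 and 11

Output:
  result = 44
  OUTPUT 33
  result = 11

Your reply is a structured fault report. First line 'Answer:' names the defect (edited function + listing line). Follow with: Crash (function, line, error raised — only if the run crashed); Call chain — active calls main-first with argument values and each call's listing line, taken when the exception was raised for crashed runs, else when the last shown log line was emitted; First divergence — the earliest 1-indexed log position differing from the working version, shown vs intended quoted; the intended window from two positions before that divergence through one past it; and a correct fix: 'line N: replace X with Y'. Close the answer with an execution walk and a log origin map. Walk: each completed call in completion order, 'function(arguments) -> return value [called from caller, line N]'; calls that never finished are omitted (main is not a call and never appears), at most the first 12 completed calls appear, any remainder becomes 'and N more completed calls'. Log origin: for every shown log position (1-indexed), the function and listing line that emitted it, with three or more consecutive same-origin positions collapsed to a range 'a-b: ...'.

Answer: the defect is in tally_events at line 25.
The tell: The logs agree in full; only the final output differs.
Call chain: main -> tally_events(33, 11) (called at line 36).
First divergence: none — the logs agree in full.
Execution walk:
  map_offsets([1, 10, 11, 8], 11) -> 2  [called from scan_readings, line 8]
  scan_readings([1, 10, 11, 8], 11) -> 33  [called from main, line 32]
  bind_quota([1, 10, 11, 8]) -> 11  [called from main, line 34]
  tally_events(33, 11) -> 44  [called from main, line 36]
Log line origins:
  1: emitted by main (line 31)
  2: emitted by map_offsets (line 2)
  3: emitted by scan_readings (line 9)
  4: emitted by main (line 33)
  5: emitted by bind_quota (line 14)
  6: emitted by bind_quota (line 19)
  7: emitted by main (line 35)
  8: emitted by tally_events (line 23)
A correct fix: line 25: replace `+` with `//`.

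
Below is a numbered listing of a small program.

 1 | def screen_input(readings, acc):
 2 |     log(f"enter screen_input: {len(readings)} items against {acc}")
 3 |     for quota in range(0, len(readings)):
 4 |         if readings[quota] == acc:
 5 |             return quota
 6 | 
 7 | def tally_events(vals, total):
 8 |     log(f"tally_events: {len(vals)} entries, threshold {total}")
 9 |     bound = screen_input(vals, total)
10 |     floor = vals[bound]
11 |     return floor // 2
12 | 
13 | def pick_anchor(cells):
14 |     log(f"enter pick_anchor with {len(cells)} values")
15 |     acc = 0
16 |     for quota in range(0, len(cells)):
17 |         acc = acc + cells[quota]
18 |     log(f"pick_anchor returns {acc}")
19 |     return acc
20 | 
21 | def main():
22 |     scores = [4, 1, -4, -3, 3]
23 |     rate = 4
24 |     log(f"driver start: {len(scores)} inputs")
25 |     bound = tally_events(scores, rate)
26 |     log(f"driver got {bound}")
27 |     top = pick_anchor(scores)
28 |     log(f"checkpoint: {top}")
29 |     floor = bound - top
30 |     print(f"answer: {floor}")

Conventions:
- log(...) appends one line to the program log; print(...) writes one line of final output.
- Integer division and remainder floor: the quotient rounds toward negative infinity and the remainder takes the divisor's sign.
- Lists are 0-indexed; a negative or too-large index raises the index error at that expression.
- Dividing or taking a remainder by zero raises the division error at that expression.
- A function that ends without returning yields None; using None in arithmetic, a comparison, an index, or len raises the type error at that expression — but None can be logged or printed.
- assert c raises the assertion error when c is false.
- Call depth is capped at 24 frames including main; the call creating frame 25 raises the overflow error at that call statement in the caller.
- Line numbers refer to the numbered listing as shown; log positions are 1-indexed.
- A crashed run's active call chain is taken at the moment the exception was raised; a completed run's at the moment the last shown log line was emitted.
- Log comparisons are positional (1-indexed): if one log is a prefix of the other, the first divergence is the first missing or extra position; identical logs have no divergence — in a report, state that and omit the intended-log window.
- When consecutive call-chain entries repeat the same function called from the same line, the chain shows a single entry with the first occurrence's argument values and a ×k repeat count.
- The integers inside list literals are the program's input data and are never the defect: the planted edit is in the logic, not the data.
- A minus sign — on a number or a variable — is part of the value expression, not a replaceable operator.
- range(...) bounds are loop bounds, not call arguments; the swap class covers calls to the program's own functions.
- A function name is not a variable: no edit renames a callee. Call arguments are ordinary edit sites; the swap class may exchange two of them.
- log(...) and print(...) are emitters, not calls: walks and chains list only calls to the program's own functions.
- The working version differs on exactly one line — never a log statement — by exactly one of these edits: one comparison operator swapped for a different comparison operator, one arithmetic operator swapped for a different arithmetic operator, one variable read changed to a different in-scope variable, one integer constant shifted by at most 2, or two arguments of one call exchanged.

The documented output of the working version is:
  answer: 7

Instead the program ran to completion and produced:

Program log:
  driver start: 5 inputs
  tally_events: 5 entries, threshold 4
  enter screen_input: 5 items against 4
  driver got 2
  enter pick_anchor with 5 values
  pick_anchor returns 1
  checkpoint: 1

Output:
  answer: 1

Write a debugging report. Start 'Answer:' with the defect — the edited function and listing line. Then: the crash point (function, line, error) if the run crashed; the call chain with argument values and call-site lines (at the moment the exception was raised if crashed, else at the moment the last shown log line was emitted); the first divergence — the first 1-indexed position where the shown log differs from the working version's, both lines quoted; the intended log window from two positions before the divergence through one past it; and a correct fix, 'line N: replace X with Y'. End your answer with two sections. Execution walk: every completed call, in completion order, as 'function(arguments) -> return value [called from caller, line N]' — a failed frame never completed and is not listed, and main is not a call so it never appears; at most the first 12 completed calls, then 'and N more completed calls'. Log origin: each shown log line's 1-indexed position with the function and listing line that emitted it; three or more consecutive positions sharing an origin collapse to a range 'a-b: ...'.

Answer: the defect is in tally_events at line 11.
The tell: Everything matches until log position 4, which reads 'driver got 2' in place of 'driver got 8'.
Call chain: main.
First divergence: position 4 — shown 'driver got 2', intended 'driver got 8'.
Intended log window:
  2: tally_events: 5 entries, threshold 4
  3: enter screen_input: 5 items against 4
  4: driver got 8
  5: enter pick_anchor with 5 values
Execution walk:
  screen_input([4, 1, -4, -3, 3], 4) -> 0  [called from tally_events, line 9]
  tally_events([4, 1, -4, -3, 3], 4) -> 2  [called from main, line 25]
  pick_anchor([4, 1, -4, -3, 3]) -> 1  [called from main, line 27]
Origin of each log line:
  1: logged in main at line 24
  2: logged in tally_events at line 8
  3: logged in screen_input at line 2
  4: logged in main at line 26
  5: logged in pick_anchor at line 14
  6: logged in pick_anchor at line 18
  7: logged in main at line 28
A correct fix: line 11: replace `//` with `*`.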